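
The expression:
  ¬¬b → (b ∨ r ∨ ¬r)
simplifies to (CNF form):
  True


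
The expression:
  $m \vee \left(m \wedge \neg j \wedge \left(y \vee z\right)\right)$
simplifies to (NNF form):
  $m$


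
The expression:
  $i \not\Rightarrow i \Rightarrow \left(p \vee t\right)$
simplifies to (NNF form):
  $\text{True}$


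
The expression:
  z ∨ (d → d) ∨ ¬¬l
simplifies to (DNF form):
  True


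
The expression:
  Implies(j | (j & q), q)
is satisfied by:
  {q: True, j: False}
  {j: False, q: False}
  {j: True, q: True}


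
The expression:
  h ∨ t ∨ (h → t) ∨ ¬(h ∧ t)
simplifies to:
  True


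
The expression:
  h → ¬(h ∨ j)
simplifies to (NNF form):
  ¬h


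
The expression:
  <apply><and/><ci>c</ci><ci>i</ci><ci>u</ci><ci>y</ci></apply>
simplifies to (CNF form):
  <apply><and/><ci>c</ci><ci>i</ci><ci>u</ci><ci>y</ci></apply>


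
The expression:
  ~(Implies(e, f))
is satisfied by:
  {e: True, f: False}


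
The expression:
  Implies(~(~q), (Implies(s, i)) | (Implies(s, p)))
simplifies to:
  i | p | ~q | ~s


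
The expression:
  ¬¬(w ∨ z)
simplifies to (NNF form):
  w ∨ z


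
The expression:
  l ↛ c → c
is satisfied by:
  {c: True, l: False}
  {l: False, c: False}
  {l: True, c: True}


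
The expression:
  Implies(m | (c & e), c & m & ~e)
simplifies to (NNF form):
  (c & ~e) | (~c & ~m)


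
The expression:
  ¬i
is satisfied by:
  {i: False}


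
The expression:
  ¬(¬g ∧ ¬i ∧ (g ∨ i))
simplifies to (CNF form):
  True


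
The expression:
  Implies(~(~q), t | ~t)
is always true.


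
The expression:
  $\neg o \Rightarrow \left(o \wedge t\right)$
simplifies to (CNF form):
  $o$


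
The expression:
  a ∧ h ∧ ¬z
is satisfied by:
  {a: True, h: True, z: False}


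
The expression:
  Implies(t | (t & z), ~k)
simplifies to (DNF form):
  ~k | ~t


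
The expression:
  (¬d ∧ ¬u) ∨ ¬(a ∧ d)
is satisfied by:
  {d: False, a: False}
  {a: True, d: False}
  {d: True, a: False}


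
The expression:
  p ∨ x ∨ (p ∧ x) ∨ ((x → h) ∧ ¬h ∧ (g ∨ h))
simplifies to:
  p ∨ x ∨ (g ∧ ¬h)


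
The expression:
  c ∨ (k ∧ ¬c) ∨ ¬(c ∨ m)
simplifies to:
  c ∨ k ∨ ¬m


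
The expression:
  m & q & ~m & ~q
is never true.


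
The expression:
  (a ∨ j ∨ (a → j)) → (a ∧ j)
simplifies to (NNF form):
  a ∧ j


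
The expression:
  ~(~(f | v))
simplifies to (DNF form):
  f | v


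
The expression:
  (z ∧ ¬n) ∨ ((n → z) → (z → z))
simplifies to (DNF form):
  True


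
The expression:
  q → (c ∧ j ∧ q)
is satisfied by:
  {j: True, c: True, q: False}
  {j: True, c: False, q: False}
  {c: True, j: False, q: False}
  {j: False, c: False, q: False}
  {q: True, j: True, c: True}


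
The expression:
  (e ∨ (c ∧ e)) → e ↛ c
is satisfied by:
  {c: False, e: False}
  {e: True, c: False}
  {c: True, e: False}


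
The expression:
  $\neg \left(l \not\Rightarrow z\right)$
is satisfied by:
  {z: True, l: False}
  {l: False, z: False}
  {l: True, z: True}


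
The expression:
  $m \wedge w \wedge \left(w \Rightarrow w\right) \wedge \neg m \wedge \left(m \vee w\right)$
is never true.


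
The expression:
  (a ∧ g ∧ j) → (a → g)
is always true.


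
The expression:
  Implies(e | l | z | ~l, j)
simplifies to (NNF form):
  j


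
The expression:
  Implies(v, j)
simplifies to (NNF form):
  j | ~v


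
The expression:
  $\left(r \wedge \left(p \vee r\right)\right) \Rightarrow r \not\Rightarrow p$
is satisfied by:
  {p: False, r: False}
  {r: True, p: False}
  {p: True, r: False}


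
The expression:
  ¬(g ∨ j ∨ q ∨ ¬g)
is never true.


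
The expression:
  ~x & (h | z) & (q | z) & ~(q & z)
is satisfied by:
  {z: True, h: True, x: False, q: False}
  {z: True, x: False, h: False, q: False}
  {q: True, h: True, x: False, z: False}


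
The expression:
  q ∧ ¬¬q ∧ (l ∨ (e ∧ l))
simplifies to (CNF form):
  l ∧ q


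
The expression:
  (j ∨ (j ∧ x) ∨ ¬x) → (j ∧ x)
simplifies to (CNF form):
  x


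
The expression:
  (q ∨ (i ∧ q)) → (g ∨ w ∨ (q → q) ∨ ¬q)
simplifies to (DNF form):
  True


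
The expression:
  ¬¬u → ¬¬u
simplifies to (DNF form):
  True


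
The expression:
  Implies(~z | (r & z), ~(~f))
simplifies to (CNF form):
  (f | z) & (f | ~r)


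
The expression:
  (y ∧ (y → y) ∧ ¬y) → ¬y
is always true.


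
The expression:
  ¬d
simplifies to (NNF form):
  ¬d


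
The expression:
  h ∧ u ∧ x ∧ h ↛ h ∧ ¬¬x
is never true.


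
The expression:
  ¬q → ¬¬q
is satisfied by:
  {q: True}


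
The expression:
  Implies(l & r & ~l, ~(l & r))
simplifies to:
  True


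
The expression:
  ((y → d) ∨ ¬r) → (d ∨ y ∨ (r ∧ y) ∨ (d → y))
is always true.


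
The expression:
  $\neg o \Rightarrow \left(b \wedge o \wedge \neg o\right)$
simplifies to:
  $o$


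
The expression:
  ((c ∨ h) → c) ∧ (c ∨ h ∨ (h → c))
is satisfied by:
  {c: True, h: False}
  {h: False, c: False}
  {h: True, c: True}


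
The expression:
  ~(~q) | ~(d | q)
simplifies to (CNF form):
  q | ~d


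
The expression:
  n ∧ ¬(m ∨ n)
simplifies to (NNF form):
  False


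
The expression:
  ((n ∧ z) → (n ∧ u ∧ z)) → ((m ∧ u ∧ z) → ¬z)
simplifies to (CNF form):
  ¬m ∨ ¬u ∨ ¬z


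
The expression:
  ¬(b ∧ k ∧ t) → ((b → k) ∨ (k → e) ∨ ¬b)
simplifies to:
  True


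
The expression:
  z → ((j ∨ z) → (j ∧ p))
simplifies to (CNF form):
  (j ∨ ¬z) ∧ (p ∨ ¬z)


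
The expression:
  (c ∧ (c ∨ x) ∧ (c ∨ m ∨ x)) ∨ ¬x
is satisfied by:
  {c: True, x: False}
  {x: False, c: False}
  {x: True, c: True}


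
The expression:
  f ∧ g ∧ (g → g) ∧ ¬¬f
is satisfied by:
  {g: True, f: True}


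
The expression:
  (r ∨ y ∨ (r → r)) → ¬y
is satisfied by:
  {y: False}


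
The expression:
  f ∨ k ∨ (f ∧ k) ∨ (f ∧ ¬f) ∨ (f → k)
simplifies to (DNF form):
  True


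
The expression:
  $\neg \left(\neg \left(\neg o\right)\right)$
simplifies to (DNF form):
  $\neg o$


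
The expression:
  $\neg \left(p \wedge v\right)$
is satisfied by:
  {p: False, v: False}
  {v: True, p: False}
  {p: True, v: False}


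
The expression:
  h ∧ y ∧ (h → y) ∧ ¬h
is never true.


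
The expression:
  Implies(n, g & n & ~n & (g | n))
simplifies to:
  ~n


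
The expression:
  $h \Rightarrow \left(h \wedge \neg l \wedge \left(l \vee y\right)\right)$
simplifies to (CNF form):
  $\left(y \vee \neg h\right) \wedge \left(\neg h \vee \neg l\right)$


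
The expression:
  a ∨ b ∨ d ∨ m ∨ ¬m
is always true.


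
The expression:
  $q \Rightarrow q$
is always true.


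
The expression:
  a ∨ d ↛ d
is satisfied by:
  {a: True}


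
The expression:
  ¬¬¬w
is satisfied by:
  {w: False}


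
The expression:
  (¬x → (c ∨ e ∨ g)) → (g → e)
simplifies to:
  e ∨ ¬g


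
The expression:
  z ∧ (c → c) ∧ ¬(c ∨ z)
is never true.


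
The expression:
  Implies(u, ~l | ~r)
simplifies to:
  ~l | ~r | ~u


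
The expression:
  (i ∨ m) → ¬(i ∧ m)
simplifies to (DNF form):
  ¬i ∨ ¬m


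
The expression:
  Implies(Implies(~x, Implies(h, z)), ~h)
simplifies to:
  ~h | (~x & ~z)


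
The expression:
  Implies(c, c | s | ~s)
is always true.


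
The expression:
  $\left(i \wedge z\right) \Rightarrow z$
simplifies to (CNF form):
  $\text{True}$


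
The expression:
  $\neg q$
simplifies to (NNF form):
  $\neg q$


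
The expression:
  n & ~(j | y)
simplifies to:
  n & ~j & ~y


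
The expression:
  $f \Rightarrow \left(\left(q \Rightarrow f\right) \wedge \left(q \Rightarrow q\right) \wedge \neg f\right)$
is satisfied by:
  {f: False}


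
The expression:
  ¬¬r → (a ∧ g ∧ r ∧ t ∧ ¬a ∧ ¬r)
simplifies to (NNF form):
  ¬r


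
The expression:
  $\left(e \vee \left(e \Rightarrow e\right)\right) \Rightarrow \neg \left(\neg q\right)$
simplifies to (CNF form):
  $q$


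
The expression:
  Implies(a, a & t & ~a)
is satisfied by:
  {a: False}


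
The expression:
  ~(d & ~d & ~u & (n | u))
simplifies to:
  True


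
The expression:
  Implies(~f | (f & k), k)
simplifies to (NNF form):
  f | k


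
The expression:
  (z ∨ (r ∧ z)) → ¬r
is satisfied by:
  {z: False, r: False}
  {r: True, z: False}
  {z: True, r: False}


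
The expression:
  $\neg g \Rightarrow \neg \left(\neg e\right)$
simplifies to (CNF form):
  $e \vee g$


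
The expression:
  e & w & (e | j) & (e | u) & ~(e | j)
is never true.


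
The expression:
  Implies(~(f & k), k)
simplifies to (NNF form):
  k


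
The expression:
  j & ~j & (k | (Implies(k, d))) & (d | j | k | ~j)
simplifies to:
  False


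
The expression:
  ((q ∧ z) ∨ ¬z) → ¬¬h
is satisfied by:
  {z: True, h: True, q: False}
  {h: True, q: False, z: False}
  {z: True, h: True, q: True}
  {h: True, q: True, z: False}
  {z: True, q: False, h: False}


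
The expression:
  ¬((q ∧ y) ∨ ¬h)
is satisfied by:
  {h: True, q: False, y: False}
  {h: True, y: True, q: False}
  {h: True, q: True, y: False}


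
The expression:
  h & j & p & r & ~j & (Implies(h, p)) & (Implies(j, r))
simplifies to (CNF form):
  False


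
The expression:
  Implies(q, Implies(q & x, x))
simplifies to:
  True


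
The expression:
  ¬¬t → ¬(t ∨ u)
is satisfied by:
  {t: False}


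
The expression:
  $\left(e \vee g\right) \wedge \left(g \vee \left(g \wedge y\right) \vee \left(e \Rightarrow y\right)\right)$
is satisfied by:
  {e: True, g: True, y: True}
  {e: True, g: True, y: False}
  {g: True, y: True, e: False}
  {g: True, y: False, e: False}
  {e: True, y: True, g: False}


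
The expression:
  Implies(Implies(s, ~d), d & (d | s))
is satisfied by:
  {d: True}


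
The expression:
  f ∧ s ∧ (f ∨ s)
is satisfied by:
  {s: True, f: True}


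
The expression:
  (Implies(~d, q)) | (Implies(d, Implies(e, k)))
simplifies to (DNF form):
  True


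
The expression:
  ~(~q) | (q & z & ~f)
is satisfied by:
  {q: True}


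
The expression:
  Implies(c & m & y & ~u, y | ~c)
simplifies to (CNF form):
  True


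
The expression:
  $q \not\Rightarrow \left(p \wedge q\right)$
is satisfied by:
  {q: True, p: False}


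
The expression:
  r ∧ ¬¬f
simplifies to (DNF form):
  f ∧ r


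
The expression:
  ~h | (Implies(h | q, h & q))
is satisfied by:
  {q: True, h: False}
  {h: False, q: False}
  {h: True, q: True}


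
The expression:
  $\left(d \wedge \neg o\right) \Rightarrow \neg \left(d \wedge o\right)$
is always true.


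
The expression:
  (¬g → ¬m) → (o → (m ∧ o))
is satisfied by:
  {m: True, o: False}
  {o: False, m: False}
  {o: True, m: True}


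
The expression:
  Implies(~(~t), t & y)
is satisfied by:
  {y: True, t: False}
  {t: False, y: False}
  {t: True, y: True}


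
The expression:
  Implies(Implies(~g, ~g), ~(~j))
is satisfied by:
  {j: True}


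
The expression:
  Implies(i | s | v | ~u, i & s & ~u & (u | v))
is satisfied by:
  {u: True, i: False, v: False, s: False}
  {s: True, v: True, i: True, u: False}


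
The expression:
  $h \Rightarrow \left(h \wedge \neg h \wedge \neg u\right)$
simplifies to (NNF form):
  $\neg h$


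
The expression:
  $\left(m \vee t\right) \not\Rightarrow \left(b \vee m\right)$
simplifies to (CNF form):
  $t \wedge \neg b \wedge \neg m$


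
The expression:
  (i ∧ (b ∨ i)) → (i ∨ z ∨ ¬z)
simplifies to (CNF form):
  True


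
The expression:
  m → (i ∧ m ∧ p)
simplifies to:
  (i ∧ p) ∨ ¬m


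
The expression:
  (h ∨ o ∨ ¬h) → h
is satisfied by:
  {h: True}


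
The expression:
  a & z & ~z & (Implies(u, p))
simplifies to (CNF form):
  False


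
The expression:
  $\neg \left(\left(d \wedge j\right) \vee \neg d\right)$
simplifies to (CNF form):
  $d \wedge \neg j$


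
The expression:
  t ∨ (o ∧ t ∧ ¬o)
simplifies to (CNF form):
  t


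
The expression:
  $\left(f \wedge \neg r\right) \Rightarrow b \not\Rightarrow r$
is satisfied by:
  {b: True, r: True, f: False}
  {b: True, r: False, f: False}
  {r: True, b: False, f: False}
  {b: False, r: False, f: False}
  {f: True, b: True, r: True}
  {f: True, b: True, r: False}
  {f: True, r: True, b: False}


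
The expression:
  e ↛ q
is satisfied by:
  {e: True, q: False}


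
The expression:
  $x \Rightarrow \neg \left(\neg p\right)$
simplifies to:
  $p \vee \neg x$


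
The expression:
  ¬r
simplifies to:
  ¬r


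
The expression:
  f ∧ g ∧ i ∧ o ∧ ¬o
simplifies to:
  False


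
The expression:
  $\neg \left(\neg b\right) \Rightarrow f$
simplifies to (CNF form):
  $f \vee \neg b$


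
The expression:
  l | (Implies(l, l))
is always true.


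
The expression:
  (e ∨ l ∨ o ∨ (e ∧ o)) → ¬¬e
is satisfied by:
  {e: True, l: False, o: False}
  {o: True, e: True, l: False}
  {e: True, l: True, o: False}
  {o: True, e: True, l: True}
  {o: False, l: False, e: False}


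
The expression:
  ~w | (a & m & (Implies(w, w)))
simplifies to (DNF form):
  ~w | (a & m)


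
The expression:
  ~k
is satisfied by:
  {k: False}


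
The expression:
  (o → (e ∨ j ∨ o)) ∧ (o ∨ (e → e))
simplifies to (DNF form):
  True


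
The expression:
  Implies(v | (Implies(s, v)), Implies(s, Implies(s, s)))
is always true.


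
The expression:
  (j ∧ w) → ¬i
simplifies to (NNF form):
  ¬i ∨ ¬j ∨ ¬w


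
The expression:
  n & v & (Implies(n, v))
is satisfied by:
  {n: True, v: True}


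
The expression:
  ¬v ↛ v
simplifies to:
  True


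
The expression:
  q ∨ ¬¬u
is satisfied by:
  {q: True, u: True}
  {q: True, u: False}
  {u: True, q: False}


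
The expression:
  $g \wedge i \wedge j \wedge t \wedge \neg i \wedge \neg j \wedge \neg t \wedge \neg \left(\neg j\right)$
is never true.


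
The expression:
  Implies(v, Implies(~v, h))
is always true.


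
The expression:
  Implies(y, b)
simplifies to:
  b | ~y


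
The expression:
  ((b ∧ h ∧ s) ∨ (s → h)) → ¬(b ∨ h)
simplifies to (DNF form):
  (s ∧ ¬h) ∨ (¬b ∧ ¬h)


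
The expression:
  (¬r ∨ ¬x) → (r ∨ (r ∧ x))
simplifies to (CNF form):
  r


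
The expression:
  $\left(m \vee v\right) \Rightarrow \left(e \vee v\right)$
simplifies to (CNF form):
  $e \vee v \vee \neg m$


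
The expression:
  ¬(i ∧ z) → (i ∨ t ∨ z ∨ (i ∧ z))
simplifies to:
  i ∨ t ∨ z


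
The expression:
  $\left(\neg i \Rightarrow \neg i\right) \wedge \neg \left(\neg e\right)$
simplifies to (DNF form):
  $e$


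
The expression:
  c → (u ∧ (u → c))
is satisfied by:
  {u: True, c: False}
  {c: False, u: False}
  {c: True, u: True}


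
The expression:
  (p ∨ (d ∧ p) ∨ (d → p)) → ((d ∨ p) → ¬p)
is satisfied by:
  {p: False}


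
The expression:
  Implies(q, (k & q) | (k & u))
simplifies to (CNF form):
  k | ~q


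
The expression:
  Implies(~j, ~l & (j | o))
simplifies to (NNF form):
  j | (o & ~l)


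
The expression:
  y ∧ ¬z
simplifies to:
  y ∧ ¬z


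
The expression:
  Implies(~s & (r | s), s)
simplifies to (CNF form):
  s | ~r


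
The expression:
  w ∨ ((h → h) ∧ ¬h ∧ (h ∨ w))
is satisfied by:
  {w: True}


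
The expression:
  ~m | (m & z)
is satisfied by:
  {z: True, m: False}
  {m: False, z: False}
  {m: True, z: True}


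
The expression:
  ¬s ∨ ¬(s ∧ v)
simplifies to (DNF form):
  ¬s ∨ ¬v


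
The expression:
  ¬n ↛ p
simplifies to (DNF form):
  ¬n ∧ ¬p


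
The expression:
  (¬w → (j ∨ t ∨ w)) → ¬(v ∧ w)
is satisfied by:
  {w: False, v: False}
  {v: True, w: False}
  {w: True, v: False}


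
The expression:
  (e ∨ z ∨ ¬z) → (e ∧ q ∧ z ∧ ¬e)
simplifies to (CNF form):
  False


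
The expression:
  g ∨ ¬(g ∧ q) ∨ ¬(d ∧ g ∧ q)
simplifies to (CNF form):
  True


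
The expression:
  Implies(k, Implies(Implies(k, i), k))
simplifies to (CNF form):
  True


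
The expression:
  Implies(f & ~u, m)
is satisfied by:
  {m: True, u: True, f: False}
  {m: True, u: False, f: False}
  {u: True, m: False, f: False}
  {m: False, u: False, f: False}
  {f: True, m: True, u: True}
  {f: True, m: True, u: False}
  {f: True, u: True, m: False}


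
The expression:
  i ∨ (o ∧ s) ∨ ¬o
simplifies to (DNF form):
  i ∨ s ∨ ¬o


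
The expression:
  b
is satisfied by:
  {b: True}


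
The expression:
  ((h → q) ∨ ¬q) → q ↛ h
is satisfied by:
  {q: True, h: False}


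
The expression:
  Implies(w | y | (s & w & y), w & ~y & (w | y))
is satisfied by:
  {y: False}


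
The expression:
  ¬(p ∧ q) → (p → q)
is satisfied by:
  {q: True, p: False}
  {p: False, q: False}
  {p: True, q: True}


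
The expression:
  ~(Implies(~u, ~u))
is never true.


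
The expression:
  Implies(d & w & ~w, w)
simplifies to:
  True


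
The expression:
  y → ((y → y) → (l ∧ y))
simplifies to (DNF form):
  l ∨ ¬y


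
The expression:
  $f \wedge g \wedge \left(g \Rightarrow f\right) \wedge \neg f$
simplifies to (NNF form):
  $\text{False}$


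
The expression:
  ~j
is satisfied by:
  {j: False}


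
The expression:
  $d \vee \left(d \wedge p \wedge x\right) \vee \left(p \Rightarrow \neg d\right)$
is always true.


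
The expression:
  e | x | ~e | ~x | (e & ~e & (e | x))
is always true.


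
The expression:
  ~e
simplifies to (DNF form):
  ~e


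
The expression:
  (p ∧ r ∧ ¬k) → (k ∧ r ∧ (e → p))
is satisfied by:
  {k: True, p: False, r: False}
  {p: False, r: False, k: False}
  {r: True, k: True, p: False}
  {r: True, p: False, k: False}
  {k: True, p: True, r: False}
  {p: True, k: False, r: False}
  {r: True, p: True, k: True}


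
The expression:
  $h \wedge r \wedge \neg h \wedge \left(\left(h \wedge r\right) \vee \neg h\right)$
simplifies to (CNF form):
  $\text{False}$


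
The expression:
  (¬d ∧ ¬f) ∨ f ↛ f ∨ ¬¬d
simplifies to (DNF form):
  d ∨ ¬f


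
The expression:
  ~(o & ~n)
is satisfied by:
  {n: True, o: False}
  {o: False, n: False}
  {o: True, n: True}


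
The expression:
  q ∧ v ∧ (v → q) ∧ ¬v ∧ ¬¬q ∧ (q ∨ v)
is never true.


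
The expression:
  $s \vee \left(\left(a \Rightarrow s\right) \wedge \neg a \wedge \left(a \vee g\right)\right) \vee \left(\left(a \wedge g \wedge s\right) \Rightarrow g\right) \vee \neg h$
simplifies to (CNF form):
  $\text{True}$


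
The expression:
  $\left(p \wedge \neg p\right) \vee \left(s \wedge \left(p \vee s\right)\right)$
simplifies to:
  $s$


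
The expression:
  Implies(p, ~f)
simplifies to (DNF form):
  ~f | ~p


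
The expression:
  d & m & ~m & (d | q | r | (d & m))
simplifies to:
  False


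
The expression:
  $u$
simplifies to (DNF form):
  $u$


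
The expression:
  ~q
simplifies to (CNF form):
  ~q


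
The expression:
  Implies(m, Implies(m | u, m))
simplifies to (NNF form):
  True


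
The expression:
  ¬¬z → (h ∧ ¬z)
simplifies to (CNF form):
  ¬z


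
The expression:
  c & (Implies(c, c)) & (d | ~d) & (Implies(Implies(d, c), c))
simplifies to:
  c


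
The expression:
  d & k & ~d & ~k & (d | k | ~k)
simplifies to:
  False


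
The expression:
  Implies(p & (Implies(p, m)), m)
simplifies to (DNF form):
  True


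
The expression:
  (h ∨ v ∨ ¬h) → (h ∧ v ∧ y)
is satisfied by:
  {h: True, y: True, v: True}


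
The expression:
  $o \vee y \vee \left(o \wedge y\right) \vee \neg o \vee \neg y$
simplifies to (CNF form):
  $\text{True}$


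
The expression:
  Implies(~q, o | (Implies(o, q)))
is always true.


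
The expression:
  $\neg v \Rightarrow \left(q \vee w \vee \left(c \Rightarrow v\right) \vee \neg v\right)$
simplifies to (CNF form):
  $\text{True}$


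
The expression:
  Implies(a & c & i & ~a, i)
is always true.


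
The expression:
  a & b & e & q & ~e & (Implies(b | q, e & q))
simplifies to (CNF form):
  False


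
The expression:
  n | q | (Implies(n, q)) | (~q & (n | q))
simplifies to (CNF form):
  True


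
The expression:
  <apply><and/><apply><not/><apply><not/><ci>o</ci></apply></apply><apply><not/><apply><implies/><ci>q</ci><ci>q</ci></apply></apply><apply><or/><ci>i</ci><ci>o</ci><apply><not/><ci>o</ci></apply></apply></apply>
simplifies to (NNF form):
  <false/>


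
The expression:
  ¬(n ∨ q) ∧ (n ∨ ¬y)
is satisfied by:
  {n: False, q: False, y: False}


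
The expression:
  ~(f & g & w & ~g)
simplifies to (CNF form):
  True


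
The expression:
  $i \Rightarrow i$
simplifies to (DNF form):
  $\text{True}$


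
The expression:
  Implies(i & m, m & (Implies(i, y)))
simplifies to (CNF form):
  y | ~i | ~m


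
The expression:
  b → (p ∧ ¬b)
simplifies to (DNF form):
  ¬b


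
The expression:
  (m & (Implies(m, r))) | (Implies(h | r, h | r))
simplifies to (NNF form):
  True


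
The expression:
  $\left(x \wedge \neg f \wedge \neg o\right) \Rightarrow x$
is always true.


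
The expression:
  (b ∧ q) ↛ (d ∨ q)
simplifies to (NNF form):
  False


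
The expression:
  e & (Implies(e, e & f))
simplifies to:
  e & f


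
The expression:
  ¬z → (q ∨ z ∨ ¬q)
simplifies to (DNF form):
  True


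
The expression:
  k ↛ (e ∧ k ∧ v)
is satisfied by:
  {k: True, v: False, e: False}
  {e: True, k: True, v: False}
  {v: True, k: True, e: False}


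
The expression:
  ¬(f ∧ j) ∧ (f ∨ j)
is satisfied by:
  {f: True, j: False}
  {j: True, f: False}


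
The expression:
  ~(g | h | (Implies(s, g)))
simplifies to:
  s & ~g & ~h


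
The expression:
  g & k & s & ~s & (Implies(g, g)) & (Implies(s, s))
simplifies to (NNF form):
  False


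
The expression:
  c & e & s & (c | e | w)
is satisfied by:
  {c: True, e: True, s: True}


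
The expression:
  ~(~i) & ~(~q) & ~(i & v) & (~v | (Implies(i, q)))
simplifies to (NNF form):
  i & q & ~v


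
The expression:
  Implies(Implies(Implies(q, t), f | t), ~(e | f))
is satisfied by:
  {q: False, f: False, e: False, t: False}
  {t: True, q: False, f: False, e: False}
  {q: True, t: False, f: False, e: False}
  {t: True, q: True, f: False, e: False}
  {e: True, t: False, q: False, f: False}


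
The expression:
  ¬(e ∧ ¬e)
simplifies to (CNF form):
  True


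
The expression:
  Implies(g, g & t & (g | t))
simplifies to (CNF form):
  t | ~g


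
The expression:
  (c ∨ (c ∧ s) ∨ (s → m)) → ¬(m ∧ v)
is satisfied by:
  {m: False, v: False}
  {v: True, m: False}
  {m: True, v: False}


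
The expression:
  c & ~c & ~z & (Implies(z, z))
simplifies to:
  False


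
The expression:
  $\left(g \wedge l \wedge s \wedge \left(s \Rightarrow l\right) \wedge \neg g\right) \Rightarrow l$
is always true.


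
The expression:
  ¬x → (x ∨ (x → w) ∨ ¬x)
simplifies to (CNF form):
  True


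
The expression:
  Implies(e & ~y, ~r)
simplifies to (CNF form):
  y | ~e | ~r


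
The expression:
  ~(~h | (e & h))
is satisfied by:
  {h: True, e: False}


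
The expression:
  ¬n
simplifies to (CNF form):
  ¬n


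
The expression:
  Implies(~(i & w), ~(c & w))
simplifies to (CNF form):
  i | ~c | ~w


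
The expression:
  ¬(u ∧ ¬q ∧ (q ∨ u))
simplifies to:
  q ∨ ¬u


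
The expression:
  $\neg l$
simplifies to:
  $\neg l$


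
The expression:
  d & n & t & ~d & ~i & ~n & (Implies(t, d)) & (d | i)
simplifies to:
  False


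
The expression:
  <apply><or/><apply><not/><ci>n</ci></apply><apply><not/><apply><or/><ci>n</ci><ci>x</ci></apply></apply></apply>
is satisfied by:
  {n: False}


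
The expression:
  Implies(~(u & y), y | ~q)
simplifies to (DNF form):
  y | ~q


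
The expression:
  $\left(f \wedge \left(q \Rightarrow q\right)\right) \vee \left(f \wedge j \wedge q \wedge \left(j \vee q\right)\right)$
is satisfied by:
  {f: True}


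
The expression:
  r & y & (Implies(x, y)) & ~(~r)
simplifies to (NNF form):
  r & y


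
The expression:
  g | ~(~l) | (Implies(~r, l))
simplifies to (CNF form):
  g | l | r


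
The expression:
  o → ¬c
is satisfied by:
  {c: False, o: False}
  {o: True, c: False}
  {c: True, o: False}


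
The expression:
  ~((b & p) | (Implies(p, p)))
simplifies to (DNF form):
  False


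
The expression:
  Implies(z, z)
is always true.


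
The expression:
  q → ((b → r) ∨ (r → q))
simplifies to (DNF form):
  True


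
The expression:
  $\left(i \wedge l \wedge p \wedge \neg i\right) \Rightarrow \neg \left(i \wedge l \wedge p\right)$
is always true.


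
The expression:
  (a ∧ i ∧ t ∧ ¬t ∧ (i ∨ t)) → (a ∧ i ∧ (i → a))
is always true.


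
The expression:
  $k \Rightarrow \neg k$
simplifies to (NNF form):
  $\neg k$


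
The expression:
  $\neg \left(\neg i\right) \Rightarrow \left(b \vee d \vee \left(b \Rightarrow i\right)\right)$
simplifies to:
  $\text{True}$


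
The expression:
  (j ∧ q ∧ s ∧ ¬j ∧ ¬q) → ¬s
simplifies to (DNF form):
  True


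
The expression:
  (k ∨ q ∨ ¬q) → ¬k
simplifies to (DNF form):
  ¬k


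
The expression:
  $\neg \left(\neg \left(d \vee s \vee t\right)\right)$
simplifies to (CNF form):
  $d \vee s \vee t$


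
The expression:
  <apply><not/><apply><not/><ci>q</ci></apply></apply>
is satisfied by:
  {q: True}


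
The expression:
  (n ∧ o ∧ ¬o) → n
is always true.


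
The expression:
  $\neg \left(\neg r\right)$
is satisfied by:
  {r: True}


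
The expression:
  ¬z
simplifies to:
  ¬z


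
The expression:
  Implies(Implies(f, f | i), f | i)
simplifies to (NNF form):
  f | i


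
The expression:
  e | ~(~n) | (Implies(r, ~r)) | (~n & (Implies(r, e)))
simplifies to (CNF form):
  e | n | ~r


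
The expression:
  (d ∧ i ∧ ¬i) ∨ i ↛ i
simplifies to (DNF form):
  False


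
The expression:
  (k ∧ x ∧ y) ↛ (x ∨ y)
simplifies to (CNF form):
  False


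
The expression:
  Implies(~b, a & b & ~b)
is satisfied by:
  {b: True}


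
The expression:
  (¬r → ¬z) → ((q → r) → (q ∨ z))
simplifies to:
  q ∨ z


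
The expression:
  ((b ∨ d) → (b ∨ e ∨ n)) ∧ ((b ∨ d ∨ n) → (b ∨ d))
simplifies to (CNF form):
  (b ∨ d ∨ ¬n) ∧ (b ∨ n ∨ ¬n) ∧ (b ∨ d ∨ e ∨ ¬d) ∧ (b ∨ d ∨ e ∨ ¬n) ∧ (b ∨ d ∨ ¬d ∨ ¬n) ∧ (b ∨ e ∨ n ∨ ¬d) ∧ (b ∨ e ∨ n ∨ ¬n) ∧ (b ∨ n ∨ ¬d ∨ ¬n)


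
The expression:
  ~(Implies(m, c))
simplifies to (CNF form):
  m & ~c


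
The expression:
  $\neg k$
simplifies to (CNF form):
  $\neg k$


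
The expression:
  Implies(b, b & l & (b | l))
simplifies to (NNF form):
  l | ~b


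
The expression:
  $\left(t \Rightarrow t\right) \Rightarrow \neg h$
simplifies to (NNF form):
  $\neg h$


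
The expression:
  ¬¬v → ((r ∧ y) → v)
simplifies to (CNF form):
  True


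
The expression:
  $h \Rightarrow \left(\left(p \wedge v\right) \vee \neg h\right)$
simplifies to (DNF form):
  $\left(p \wedge v\right) \vee \neg h$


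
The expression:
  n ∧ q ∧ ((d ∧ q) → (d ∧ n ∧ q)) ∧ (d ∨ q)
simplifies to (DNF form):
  n ∧ q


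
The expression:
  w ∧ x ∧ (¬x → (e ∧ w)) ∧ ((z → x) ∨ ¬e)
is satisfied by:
  {w: True, x: True}


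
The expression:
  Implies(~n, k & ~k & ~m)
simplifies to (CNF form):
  n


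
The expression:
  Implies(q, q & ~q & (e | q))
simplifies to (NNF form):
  ~q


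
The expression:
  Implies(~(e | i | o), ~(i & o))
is always true.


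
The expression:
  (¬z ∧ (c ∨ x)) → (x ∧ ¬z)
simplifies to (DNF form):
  x ∨ z ∨ ¬c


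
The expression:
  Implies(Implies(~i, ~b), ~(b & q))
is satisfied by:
  {q: False, b: False, i: False}
  {i: True, q: False, b: False}
  {b: True, q: False, i: False}
  {i: True, b: True, q: False}
  {q: True, i: False, b: False}
  {i: True, q: True, b: False}
  {b: True, q: True, i: False}


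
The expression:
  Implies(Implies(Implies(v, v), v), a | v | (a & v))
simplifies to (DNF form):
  True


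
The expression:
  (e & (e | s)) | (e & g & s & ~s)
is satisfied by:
  {e: True}


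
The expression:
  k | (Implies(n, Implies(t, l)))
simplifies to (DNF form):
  k | l | ~n | ~t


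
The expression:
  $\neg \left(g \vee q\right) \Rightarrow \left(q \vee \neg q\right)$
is always true.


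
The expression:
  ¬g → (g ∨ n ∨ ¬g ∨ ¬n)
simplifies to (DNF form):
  True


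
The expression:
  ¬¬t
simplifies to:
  t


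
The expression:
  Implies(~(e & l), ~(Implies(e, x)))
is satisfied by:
  {e: True, l: True, x: False}
  {e: True, l: False, x: False}
  {e: True, x: True, l: True}


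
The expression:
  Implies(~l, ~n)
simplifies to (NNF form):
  l | ~n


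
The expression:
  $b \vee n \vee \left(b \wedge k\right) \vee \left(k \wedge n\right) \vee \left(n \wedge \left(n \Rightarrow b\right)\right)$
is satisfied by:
  {n: True, b: True}
  {n: True, b: False}
  {b: True, n: False}


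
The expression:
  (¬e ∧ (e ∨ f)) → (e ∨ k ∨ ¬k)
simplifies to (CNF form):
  True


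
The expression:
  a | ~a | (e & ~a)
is always true.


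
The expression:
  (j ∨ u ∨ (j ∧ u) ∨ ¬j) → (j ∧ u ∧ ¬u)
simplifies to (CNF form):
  False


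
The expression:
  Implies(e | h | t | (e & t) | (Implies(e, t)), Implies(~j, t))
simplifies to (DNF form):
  j | t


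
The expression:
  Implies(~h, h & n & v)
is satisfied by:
  {h: True}


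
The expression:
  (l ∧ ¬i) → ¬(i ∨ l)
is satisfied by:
  {i: True, l: False}
  {l: False, i: False}
  {l: True, i: True}


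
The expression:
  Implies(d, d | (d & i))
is always true.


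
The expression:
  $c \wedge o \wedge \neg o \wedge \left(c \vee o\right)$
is never true.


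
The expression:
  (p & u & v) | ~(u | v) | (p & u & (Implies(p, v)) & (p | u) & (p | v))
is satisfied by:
  {p: True, u: False, v: False}
  {u: False, v: False, p: False}
  {p: True, v: True, u: True}


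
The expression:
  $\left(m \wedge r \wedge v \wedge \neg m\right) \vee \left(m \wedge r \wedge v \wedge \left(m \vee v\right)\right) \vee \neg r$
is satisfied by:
  {m: True, v: True, r: False}
  {m: True, v: False, r: False}
  {v: True, m: False, r: False}
  {m: False, v: False, r: False}
  {r: True, m: True, v: True}


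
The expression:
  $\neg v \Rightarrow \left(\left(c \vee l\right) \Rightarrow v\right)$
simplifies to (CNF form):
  $\left(v \vee \neg c\right) \wedge \left(v \vee \neg l\right)$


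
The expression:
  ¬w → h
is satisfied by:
  {h: True, w: True}
  {h: True, w: False}
  {w: True, h: False}


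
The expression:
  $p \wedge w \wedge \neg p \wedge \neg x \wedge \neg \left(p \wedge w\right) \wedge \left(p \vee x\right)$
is never true.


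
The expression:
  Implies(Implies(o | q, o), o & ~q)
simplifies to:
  (o & ~q) | (q & ~o)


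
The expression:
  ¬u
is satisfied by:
  {u: False}


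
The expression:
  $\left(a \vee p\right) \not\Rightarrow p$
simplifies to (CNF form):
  $a \wedge \neg p$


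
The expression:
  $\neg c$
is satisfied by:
  {c: False}


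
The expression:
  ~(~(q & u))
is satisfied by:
  {u: True, q: True}


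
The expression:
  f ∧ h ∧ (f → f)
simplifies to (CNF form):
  f ∧ h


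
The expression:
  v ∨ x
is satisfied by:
  {x: True, v: True}
  {x: True, v: False}
  {v: True, x: False}


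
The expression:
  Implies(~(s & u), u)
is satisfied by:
  {u: True}


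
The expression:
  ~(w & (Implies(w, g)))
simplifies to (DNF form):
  ~g | ~w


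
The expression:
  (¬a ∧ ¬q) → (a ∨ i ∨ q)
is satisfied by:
  {i: True, a: True, q: True}
  {i: True, a: True, q: False}
  {i: True, q: True, a: False}
  {i: True, q: False, a: False}
  {a: True, q: True, i: False}
  {a: True, q: False, i: False}
  {q: True, a: False, i: False}


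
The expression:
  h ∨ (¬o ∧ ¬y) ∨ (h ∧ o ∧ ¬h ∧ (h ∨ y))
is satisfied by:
  {h: True, y: False, o: False}
  {o: True, h: True, y: False}
  {h: True, y: True, o: False}
  {o: True, h: True, y: True}
  {o: False, y: False, h: False}


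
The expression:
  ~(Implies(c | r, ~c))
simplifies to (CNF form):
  c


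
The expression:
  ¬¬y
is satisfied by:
  {y: True}


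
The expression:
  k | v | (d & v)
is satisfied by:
  {k: True, v: True}
  {k: True, v: False}
  {v: True, k: False}


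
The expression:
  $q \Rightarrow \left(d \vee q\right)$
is always true.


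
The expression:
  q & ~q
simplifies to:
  False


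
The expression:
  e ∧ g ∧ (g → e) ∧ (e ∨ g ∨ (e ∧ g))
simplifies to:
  e ∧ g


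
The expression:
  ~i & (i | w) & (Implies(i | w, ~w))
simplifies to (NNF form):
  False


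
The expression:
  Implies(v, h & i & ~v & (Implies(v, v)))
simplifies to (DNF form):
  ~v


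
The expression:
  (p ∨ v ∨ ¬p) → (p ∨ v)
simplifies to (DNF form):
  p ∨ v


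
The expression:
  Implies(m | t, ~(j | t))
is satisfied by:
  {m: False, t: False, j: False}
  {j: True, m: False, t: False}
  {m: True, j: False, t: False}


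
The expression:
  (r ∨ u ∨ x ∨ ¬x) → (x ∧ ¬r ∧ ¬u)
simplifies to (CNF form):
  x ∧ ¬r ∧ ¬u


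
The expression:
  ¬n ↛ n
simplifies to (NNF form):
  True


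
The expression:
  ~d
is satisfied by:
  {d: False}


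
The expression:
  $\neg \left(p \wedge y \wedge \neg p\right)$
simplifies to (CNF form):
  $\text{True}$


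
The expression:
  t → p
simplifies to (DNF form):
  p ∨ ¬t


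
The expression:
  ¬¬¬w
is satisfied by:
  {w: False}


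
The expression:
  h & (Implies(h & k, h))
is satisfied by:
  {h: True}


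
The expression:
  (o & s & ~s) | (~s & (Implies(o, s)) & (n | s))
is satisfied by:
  {n: True, o: False, s: False}


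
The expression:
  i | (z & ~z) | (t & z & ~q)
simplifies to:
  i | (t & z & ~q)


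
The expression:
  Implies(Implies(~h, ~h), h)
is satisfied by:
  {h: True}


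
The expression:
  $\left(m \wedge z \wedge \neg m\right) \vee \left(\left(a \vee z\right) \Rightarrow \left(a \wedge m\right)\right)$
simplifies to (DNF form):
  $\left(a \wedge m\right) \vee \left(\neg a \wedge \neg z\right)$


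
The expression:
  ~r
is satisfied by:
  {r: False}


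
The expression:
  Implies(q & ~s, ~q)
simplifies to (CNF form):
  s | ~q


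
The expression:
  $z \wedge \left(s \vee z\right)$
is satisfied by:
  {z: True}


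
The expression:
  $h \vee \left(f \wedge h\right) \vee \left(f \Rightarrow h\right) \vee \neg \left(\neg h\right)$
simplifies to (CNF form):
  $h \vee \neg f$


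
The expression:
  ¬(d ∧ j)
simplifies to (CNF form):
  ¬d ∨ ¬j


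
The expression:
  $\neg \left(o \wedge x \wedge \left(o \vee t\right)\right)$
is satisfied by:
  {o: False, x: False}
  {x: True, o: False}
  {o: True, x: False}


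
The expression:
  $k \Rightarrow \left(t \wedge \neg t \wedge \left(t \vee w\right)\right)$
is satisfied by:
  {k: False}


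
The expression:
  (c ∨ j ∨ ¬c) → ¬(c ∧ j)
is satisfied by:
  {c: False, j: False}
  {j: True, c: False}
  {c: True, j: False}


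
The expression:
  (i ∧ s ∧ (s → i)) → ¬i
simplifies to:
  ¬i ∨ ¬s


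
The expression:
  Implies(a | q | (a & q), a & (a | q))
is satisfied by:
  {a: True, q: False}
  {q: False, a: False}
  {q: True, a: True}


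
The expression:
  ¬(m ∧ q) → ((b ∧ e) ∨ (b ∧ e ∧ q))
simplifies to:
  (b ∨ m) ∧ (b ∨ q) ∧ (e ∨ m) ∧ (e ∨ q)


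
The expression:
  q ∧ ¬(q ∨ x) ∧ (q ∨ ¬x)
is never true.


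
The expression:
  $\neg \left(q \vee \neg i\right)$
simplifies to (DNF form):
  $i \wedge \neg q$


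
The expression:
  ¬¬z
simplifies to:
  z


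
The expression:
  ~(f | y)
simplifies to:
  ~f & ~y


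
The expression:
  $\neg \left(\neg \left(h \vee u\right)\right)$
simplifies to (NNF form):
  $h \vee u$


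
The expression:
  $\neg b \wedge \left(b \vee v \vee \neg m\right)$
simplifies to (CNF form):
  $\neg b \wedge \left(v \vee \neg m\right)$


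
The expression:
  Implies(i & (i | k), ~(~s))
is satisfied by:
  {s: True, i: False}
  {i: False, s: False}
  {i: True, s: True}


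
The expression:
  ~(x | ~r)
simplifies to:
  r & ~x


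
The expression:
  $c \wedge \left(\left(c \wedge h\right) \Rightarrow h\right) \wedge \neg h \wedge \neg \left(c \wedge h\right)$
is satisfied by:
  {c: True, h: False}


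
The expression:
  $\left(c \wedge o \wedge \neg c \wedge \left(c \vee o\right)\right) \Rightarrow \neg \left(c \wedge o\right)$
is always true.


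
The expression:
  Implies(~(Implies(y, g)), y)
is always true.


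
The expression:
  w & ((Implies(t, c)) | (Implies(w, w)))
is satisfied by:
  {w: True}


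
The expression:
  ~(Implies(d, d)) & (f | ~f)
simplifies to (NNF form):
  False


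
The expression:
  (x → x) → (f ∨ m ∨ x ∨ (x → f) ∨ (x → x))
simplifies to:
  True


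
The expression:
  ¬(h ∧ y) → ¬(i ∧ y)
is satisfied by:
  {h: True, y: False, i: False}
  {h: False, y: False, i: False}
  {i: True, h: True, y: False}
  {i: True, h: False, y: False}
  {y: True, h: True, i: False}
  {y: True, h: False, i: False}
  {y: True, i: True, h: True}


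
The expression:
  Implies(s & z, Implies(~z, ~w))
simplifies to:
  True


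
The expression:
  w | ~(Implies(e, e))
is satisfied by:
  {w: True}


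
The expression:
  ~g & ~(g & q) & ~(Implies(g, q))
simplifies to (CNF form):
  False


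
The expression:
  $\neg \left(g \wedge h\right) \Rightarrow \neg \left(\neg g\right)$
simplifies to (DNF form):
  $g$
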